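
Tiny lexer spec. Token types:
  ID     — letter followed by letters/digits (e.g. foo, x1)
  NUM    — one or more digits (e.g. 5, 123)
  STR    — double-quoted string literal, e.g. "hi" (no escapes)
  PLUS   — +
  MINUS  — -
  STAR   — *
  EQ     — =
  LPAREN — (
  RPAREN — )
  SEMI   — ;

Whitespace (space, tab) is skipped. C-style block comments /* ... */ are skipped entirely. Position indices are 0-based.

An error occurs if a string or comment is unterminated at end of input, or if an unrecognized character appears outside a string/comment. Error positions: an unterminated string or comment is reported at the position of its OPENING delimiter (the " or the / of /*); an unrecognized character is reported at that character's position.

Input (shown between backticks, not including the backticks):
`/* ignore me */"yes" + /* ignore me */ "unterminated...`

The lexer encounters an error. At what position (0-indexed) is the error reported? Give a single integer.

pos=0: enter COMMENT mode (saw '/*')
exit COMMENT mode (now at pos=15)
pos=15: enter STRING mode
pos=15: emit STR "yes" (now at pos=20)
pos=21: emit PLUS '+'
pos=23: enter COMMENT mode (saw '/*')
exit COMMENT mode (now at pos=38)
pos=39: enter STRING mode
pos=39: ERROR — unterminated string

Answer: 39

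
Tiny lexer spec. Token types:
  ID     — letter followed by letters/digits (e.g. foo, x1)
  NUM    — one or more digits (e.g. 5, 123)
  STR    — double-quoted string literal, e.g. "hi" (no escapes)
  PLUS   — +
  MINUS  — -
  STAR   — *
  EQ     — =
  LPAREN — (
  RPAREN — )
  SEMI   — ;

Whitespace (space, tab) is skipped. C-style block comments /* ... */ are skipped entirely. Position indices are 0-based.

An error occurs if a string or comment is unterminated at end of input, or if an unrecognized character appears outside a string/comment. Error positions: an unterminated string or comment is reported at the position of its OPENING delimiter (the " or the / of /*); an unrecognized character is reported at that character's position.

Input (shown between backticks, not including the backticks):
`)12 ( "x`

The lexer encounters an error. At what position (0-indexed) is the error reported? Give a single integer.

pos=0: emit RPAREN ')'
pos=1: emit NUM '12' (now at pos=3)
pos=4: emit LPAREN '('
pos=6: enter STRING mode
pos=6: ERROR — unterminated string

Answer: 6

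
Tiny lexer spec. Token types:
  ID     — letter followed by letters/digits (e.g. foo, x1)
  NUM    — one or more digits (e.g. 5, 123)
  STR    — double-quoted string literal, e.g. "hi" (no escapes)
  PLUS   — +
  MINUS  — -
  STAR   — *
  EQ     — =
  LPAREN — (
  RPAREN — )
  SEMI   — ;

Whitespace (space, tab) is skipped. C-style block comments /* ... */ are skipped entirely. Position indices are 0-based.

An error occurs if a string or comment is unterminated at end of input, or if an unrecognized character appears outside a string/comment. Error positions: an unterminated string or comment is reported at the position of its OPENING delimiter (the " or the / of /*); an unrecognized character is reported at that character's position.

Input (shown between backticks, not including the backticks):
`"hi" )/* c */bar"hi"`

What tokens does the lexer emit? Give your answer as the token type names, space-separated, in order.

Answer: STR RPAREN ID STR

Derivation:
pos=0: enter STRING mode
pos=0: emit STR "hi" (now at pos=4)
pos=5: emit RPAREN ')'
pos=6: enter COMMENT mode (saw '/*')
exit COMMENT mode (now at pos=13)
pos=13: emit ID 'bar' (now at pos=16)
pos=16: enter STRING mode
pos=16: emit STR "hi" (now at pos=20)
DONE. 4 tokens: [STR, RPAREN, ID, STR]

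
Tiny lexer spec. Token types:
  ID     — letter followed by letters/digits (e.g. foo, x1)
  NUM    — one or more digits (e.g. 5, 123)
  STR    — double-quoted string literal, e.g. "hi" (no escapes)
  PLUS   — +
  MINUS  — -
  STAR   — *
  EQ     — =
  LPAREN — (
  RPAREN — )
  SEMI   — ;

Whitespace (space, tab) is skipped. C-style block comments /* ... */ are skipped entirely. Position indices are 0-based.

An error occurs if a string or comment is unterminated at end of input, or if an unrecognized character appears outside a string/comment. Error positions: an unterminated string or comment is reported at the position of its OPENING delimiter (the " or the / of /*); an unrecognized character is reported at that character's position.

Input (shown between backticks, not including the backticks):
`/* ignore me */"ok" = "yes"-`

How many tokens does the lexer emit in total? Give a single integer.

pos=0: enter COMMENT mode (saw '/*')
exit COMMENT mode (now at pos=15)
pos=15: enter STRING mode
pos=15: emit STR "ok" (now at pos=19)
pos=20: emit EQ '='
pos=22: enter STRING mode
pos=22: emit STR "yes" (now at pos=27)
pos=27: emit MINUS '-'
DONE. 4 tokens: [STR, EQ, STR, MINUS]

Answer: 4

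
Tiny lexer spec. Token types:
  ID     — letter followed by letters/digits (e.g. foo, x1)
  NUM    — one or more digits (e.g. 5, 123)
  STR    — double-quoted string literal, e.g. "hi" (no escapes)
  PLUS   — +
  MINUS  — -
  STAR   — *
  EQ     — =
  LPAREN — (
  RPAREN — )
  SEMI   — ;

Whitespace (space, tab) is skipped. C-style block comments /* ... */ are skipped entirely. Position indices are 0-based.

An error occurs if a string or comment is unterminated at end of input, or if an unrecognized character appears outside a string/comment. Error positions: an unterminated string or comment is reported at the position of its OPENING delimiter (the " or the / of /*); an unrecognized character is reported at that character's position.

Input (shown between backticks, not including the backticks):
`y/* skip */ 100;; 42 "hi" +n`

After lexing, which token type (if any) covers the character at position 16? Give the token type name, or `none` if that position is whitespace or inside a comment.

pos=0: emit ID 'y' (now at pos=1)
pos=1: enter COMMENT mode (saw '/*')
exit COMMENT mode (now at pos=11)
pos=12: emit NUM '100' (now at pos=15)
pos=15: emit SEMI ';'
pos=16: emit SEMI ';'
pos=18: emit NUM '42' (now at pos=20)
pos=21: enter STRING mode
pos=21: emit STR "hi" (now at pos=25)
pos=26: emit PLUS '+'
pos=27: emit ID 'n' (now at pos=28)
DONE. 8 tokens: [ID, NUM, SEMI, SEMI, NUM, STR, PLUS, ID]
Position 16: char is ';' -> SEMI

Answer: SEMI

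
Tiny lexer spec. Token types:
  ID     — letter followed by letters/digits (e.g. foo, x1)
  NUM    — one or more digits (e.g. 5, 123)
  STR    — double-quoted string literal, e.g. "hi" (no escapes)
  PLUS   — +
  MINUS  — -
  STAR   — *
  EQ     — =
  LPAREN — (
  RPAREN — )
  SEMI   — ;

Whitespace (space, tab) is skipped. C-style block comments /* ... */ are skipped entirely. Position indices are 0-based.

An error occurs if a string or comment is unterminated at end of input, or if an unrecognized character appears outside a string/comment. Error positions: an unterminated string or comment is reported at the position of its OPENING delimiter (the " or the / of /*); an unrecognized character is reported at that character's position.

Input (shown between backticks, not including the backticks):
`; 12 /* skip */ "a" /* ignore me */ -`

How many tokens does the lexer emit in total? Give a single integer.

Answer: 4

Derivation:
pos=0: emit SEMI ';'
pos=2: emit NUM '12' (now at pos=4)
pos=5: enter COMMENT mode (saw '/*')
exit COMMENT mode (now at pos=15)
pos=16: enter STRING mode
pos=16: emit STR "a" (now at pos=19)
pos=20: enter COMMENT mode (saw '/*')
exit COMMENT mode (now at pos=35)
pos=36: emit MINUS '-'
DONE. 4 tokens: [SEMI, NUM, STR, MINUS]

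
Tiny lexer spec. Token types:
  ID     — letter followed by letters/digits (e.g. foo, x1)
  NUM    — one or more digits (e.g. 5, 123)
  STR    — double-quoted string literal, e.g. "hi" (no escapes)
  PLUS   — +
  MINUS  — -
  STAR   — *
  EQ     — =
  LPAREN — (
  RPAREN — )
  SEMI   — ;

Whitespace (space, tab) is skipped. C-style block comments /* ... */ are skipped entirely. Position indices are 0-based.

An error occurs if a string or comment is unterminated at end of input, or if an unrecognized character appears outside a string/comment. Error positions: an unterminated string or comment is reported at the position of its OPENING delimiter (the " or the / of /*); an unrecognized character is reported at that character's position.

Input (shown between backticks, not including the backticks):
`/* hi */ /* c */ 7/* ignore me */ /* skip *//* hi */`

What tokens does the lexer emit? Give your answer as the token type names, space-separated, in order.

pos=0: enter COMMENT mode (saw '/*')
exit COMMENT mode (now at pos=8)
pos=9: enter COMMENT mode (saw '/*')
exit COMMENT mode (now at pos=16)
pos=17: emit NUM '7' (now at pos=18)
pos=18: enter COMMENT mode (saw '/*')
exit COMMENT mode (now at pos=33)
pos=34: enter COMMENT mode (saw '/*')
exit COMMENT mode (now at pos=44)
pos=44: enter COMMENT mode (saw '/*')
exit COMMENT mode (now at pos=52)
DONE. 1 tokens: [NUM]

Answer: NUM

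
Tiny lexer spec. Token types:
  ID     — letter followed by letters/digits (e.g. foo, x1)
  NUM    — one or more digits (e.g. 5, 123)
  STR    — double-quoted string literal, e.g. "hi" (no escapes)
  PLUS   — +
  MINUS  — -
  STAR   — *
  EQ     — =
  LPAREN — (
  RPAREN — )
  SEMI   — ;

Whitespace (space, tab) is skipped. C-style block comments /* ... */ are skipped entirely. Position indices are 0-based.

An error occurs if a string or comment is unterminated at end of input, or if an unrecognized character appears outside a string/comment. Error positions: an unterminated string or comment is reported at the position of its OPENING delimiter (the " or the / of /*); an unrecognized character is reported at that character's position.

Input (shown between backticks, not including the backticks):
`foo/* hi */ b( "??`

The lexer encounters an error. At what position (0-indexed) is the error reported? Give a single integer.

pos=0: emit ID 'foo' (now at pos=3)
pos=3: enter COMMENT mode (saw '/*')
exit COMMENT mode (now at pos=11)
pos=12: emit ID 'b' (now at pos=13)
pos=13: emit LPAREN '('
pos=15: enter STRING mode
pos=15: ERROR — unterminated string

Answer: 15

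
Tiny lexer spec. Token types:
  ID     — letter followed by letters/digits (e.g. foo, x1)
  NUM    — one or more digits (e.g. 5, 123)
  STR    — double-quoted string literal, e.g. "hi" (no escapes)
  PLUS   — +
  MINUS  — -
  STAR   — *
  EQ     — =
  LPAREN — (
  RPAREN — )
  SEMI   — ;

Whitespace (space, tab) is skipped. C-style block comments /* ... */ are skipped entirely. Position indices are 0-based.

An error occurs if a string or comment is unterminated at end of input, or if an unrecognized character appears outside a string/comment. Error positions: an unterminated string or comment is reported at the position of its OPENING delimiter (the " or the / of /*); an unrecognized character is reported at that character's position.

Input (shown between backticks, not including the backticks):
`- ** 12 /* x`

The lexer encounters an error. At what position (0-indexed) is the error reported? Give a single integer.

pos=0: emit MINUS '-'
pos=2: emit STAR '*'
pos=3: emit STAR '*'
pos=5: emit NUM '12' (now at pos=7)
pos=8: enter COMMENT mode (saw '/*')
pos=8: ERROR — unterminated comment (reached EOF)

Answer: 8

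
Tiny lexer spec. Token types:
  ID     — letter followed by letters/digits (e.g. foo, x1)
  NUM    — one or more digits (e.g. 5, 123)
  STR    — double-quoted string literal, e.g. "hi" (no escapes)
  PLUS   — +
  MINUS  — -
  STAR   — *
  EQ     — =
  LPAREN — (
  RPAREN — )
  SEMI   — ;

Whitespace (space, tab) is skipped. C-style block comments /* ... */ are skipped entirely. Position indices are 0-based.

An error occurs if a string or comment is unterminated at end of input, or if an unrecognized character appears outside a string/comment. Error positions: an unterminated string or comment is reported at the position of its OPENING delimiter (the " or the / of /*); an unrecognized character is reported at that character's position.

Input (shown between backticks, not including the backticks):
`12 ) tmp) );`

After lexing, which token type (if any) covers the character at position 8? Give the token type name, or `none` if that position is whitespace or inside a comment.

Answer: RPAREN

Derivation:
pos=0: emit NUM '12' (now at pos=2)
pos=3: emit RPAREN ')'
pos=5: emit ID 'tmp' (now at pos=8)
pos=8: emit RPAREN ')'
pos=10: emit RPAREN ')'
pos=11: emit SEMI ';'
DONE. 6 tokens: [NUM, RPAREN, ID, RPAREN, RPAREN, SEMI]
Position 8: char is ')' -> RPAREN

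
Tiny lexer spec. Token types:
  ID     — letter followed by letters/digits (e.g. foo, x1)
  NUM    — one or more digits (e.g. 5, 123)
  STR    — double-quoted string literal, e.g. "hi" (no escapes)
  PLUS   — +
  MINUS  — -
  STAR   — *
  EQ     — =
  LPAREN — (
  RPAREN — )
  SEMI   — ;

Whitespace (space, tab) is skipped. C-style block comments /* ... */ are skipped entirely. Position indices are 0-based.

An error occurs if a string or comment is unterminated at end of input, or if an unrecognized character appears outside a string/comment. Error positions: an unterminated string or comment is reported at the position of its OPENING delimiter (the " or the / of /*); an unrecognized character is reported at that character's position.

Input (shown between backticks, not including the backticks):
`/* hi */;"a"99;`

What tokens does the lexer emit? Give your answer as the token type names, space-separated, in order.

pos=0: enter COMMENT mode (saw '/*')
exit COMMENT mode (now at pos=8)
pos=8: emit SEMI ';'
pos=9: enter STRING mode
pos=9: emit STR "a" (now at pos=12)
pos=12: emit NUM '99' (now at pos=14)
pos=14: emit SEMI ';'
DONE. 4 tokens: [SEMI, STR, NUM, SEMI]

Answer: SEMI STR NUM SEMI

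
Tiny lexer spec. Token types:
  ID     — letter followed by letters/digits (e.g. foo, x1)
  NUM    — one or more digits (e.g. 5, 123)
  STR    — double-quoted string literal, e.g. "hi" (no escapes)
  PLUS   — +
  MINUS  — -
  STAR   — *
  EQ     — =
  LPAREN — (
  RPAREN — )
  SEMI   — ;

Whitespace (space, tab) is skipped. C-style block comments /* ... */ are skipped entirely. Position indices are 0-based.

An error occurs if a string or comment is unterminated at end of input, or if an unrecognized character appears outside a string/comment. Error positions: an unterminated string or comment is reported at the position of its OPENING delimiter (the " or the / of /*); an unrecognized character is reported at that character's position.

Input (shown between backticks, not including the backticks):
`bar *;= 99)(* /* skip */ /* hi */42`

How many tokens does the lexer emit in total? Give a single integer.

Answer: 9

Derivation:
pos=0: emit ID 'bar' (now at pos=3)
pos=4: emit STAR '*'
pos=5: emit SEMI ';'
pos=6: emit EQ '='
pos=8: emit NUM '99' (now at pos=10)
pos=10: emit RPAREN ')'
pos=11: emit LPAREN '('
pos=12: emit STAR '*'
pos=14: enter COMMENT mode (saw '/*')
exit COMMENT mode (now at pos=24)
pos=25: enter COMMENT mode (saw '/*')
exit COMMENT mode (now at pos=33)
pos=33: emit NUM '42' (now at pos=35)
DONE. 9 tokens: [ID, STAR, SEMI, EQ, NUM, RPAREN, LPAREN, STAR, NUM]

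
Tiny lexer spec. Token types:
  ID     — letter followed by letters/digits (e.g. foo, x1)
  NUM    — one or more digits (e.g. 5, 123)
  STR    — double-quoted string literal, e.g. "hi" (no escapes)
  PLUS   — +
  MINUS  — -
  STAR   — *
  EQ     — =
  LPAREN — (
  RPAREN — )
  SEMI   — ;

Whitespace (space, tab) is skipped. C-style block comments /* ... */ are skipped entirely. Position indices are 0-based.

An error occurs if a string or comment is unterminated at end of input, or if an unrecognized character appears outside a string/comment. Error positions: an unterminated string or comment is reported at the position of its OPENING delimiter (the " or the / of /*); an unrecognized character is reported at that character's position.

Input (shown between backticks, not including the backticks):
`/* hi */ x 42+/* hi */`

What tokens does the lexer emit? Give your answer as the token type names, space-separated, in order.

Answer: ID NUM PLUS

Derivation:
pos=0: enter COMMENT mode (saw '/*')
exit COMMENT mode (now at pos=8)
pos=9: emit ID 'x' (now at pos=10)
pos=11: emit NUM '42' (now at pos=13)
pos=13: emit PLUS '+'
pos=14: enter COMMENT mode (saw '/*')
exit COMMENT mode (now at pos=22)
DONE. 3 tokens: [ID, NUM, PLUS]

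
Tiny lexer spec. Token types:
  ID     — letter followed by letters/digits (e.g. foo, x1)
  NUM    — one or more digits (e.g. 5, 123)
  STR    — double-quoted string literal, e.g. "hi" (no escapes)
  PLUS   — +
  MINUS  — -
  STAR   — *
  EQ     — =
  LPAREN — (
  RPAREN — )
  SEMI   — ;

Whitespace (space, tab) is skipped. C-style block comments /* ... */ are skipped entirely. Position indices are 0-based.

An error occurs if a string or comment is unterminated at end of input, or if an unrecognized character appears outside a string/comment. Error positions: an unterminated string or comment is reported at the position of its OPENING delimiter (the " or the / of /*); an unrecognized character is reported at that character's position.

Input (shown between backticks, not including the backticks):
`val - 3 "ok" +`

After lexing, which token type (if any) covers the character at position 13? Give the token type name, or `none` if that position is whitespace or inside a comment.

pos=0: emit ID 'val' (now at pos=3)
pos=4: emit MINUS '-'
pos=6: emit NUM '3' (now at pos=7)
pos=8: enter STRING mode
pos=8: emit STR "ok" (now at pos=12)
pos=13: emit PLUS '+'
DONE. 5 tokens: [ID, MINUS, NUM, STR, PLUS]
Position 13: char is '+' -> PLUS

Answer: PLUS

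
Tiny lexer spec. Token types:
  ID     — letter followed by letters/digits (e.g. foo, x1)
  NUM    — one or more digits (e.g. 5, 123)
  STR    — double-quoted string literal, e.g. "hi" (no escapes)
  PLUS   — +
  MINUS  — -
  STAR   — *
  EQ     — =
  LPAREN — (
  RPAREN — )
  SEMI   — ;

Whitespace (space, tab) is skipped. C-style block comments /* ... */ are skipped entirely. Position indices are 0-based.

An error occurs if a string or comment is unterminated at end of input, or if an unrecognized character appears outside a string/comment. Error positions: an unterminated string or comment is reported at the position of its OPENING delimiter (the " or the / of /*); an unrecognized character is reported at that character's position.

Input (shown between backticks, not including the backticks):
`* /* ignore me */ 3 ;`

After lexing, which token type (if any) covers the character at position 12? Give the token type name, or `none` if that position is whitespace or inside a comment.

Answer: none

Derivation:
pos=0: emit STAR '*'
pos=2: enter COMMENT mode (saw '/*')
exit COMMENT mode (now at pos=17)
pos=18: emit NUM '3' (now at pos=19)
pos=20: emit SEMI ';'
DONE. 3 tokens: [STAR, NUM, SEMI]
Position 12: char is 'm' -> none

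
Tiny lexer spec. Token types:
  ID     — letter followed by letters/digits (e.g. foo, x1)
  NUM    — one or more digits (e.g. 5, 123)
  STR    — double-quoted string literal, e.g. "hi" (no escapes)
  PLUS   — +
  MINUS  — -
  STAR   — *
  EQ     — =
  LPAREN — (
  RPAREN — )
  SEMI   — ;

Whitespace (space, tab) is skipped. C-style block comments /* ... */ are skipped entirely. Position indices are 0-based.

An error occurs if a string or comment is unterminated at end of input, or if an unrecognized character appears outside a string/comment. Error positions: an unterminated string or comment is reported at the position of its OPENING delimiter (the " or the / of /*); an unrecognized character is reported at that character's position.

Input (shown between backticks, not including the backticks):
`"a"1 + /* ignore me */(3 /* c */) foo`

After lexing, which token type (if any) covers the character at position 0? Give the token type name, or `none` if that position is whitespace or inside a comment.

pos=0: enter STRING mode
pos=0: emit STR "a" (now at pos=3)
pos=3: emit NUM '1' (now at pos=4)
pos=5: emit PLUS '+'
pos=7: enter COMMENT mode (saw '/*')
exit COMMENT mode (now at pos=22)
pos=22: emit LPAREN '('
pos=23: emit NUM '3' (now at pos=24)
pos=25: enter COMMENT mode (saw '/*')
exit COMMENT mode (now at pos=32)
pos=32: emit RPAREN ')'
pos=34: emit ID 'foo' (now at pos=37)
DONE. 7 tokens: [STR, NUM, PLUS, LPAREN, NUM, RPAREN, ID]
Position 0: char is '"' -> STR

Answer: STR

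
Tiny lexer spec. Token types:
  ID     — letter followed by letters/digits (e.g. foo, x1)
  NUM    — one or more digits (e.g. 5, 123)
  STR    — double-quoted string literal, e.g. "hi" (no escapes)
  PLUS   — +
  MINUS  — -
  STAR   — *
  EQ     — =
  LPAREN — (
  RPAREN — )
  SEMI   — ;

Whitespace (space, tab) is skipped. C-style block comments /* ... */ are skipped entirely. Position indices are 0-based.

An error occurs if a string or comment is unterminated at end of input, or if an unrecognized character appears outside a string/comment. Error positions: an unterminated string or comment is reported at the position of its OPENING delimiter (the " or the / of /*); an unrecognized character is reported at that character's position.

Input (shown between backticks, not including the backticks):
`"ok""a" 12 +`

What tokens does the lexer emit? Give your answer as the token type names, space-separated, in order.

pos=0: enter STRING mode
pos=0: emit STR "ok" (now at pos=4)
pos=4: enter STRING mode
pos=4: emit STR "a" (now at pos=7)
pos=8: emit NUM '12' (now at pos=10)
pos=11: emit PLUS '+'
DONE. 4 tokens: [STR, STR, NUM, PLUS]

Answer: STR STR NUM PLUS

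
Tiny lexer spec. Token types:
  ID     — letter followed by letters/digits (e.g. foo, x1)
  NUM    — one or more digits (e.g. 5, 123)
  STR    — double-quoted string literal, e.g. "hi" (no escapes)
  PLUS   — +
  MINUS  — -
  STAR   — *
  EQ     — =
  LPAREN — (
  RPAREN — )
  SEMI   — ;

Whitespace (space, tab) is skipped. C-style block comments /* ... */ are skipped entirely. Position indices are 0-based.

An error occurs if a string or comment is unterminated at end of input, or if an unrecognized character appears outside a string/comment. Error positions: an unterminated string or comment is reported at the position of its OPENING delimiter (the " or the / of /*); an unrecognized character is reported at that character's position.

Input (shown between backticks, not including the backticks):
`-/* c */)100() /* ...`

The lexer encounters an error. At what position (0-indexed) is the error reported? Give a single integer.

Answer: 15

Derivation:
pos=0: emit MINUS '-'
pos=1: enter COMMENT mode (saw '/*')
exit COMMENT mode (now at pos=8)
pos=8: emit RPAREN ')'
pos=9: emit NUM '100' (now at pos=12)
pos=12: emit LPAREN '('
pos=13: emit RPAREN ')'
pos=15: enter COMMENT mode (saw '/*')
pos=15: ERROR — unterminated comment (reached EOF)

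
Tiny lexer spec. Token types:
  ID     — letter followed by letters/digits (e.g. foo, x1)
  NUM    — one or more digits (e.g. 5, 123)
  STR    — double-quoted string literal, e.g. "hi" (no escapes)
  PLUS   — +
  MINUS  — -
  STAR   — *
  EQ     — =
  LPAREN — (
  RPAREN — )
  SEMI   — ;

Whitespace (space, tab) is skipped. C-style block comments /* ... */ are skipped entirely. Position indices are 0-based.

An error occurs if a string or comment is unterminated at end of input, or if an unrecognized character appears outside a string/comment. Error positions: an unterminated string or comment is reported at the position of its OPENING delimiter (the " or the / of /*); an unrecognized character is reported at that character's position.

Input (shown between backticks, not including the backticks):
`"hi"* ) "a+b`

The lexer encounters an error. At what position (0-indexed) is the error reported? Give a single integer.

Answer: 8

Derivation:
pos=0: enter STRING mode
pos=0: emit STR "hi" (now at pos=4)
pos=4: emit STAR '*'
pos=6: emit RPAREN ')'
pos=8: enter STRING mode
pos=8: ERROR — unterminated string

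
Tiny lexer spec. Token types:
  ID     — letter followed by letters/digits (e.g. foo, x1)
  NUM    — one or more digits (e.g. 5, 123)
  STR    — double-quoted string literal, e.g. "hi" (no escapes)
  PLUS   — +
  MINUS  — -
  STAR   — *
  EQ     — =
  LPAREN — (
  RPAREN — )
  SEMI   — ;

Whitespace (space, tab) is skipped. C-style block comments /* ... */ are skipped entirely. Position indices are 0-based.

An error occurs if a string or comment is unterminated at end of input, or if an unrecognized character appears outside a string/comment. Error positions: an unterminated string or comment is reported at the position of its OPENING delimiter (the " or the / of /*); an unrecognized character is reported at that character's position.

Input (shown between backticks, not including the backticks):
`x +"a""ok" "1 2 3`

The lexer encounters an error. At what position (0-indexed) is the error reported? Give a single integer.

pos=0: emit ID 'x' (now at pos=1)
pos=2: emit PLUS '+'
pos=3: enter STRING mode
pos=3: emit STR "a" (now at pos=6)
pos=6: enter STRING mode
pos=6: emit STR "ok" (now at pos=10)
pos=11: enter STRING mode
pos=11: ERROR — unterminated string

Answer: 11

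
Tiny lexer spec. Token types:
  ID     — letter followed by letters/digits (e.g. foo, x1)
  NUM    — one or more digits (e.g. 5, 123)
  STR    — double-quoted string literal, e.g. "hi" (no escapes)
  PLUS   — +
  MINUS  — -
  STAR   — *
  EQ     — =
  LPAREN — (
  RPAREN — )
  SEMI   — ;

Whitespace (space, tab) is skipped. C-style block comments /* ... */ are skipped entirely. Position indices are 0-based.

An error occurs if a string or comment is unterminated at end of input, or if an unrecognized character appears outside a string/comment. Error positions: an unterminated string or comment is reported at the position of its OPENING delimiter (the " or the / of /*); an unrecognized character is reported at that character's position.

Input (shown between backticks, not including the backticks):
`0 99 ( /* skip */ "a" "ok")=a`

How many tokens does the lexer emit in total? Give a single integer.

pos=0: emit NUM '0' (now at pos=1)
pos=2: emit NUM '99' (now at pos=4)
pos=5: emit LPAREN '('
pos=7: enter COMMENT mode (saw '/*')
exit COMMENT mode (now at pos=17)
pos=18: enter STRING mode
pos=18: emit STR "a" (now at pos=21)
pos=22: enter STRING mode
pos=22: emit STR "ok" (now at pos=26)
pos=26: emit RPAREN ')'
pos=27: emit EQ '='
pos=28: emit ID 'a' (now at pos=29)
DONE. 8 tokens: [NUM, NUM, LPAREN, STR, STR, RPAREN, EQ, ID]

Answer: 8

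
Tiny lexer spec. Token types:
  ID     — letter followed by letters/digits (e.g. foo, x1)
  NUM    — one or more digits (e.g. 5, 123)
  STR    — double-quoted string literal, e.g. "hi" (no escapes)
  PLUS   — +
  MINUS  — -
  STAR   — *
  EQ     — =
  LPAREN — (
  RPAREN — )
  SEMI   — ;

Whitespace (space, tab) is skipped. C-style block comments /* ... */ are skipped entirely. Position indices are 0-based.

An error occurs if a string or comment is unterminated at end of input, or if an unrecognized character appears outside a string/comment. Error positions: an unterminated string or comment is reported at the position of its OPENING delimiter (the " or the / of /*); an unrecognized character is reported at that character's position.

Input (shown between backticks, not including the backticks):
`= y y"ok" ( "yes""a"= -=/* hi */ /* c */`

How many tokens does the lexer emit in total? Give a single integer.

pos=0: emit EQ '='
pos=2: emit ID 'y' (now at pos=3)
pos=4: emit ID 'y' (now at pos=5)
pos=5: enter STRING mode
pos=5: emit STR "ok" (now at pos=9)
pos=10: emit LPAREN '('
pos=12: enter STRING mode
pos=12: emit STR "yes" (now at pos=17)
pos=17: enter STRING mode
pos=17: emit STR "a" (now at pos=20)
pos=20: emit EQ '='
pos=22: emit MINUS '-'
pos=23: emit EQ '='
pos=24: enter COMMENT mode (saw '/*')
exit COMMENT mode (now at pos=32)
pos=33: enter COMMENT mode (saw '/*')
exit COMMENT mode (now at pos=40)
DONE. 10 tokens: [EQ, ID, ID, STR, LPAREN, STR, STR, EQ, MINUS, EQ]

Answer: 10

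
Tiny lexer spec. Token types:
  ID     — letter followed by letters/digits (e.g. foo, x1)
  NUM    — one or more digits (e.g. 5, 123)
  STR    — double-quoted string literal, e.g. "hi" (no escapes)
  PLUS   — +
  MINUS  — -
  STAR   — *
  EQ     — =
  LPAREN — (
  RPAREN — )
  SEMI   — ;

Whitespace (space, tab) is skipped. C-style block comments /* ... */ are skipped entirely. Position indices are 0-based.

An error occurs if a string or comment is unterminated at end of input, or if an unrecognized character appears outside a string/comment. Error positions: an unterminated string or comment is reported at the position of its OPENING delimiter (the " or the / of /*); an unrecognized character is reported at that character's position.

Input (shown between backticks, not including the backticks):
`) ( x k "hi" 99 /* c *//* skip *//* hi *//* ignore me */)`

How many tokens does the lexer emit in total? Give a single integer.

pos=0: emit RPAREN ')'
pos=2: emit LPAREN '('
pos=4: emit ID 'x' (now at pos=5)
pos=6: emit ID 'k' (now at pos=7)
pos=8: enter STRING mode
pos=8: emit STR "hi" (now at pos=12)
pos=13: emit NUM '99' (now at pos=15)
pos=16: enter COMMENT mode (saw '/*')
exit COMMENT mode (now at pos=23)
pos=23: enter COMMENT mode (saw '/*')
exit COMMENT mode (now at pos=33)
pos=33: enter COMMENT mode (saw '/*')
exit COMMENT mode (now at pos=41)
pos=41: enter COMMENT mode (saw '/*')
exit COMMENT mode (now at pos=56)
pos=56: emit RPAREN ')'
DONE. 7 tokens: [RPAREN, LPAREN, ID, ID, STR, NUM, RPAREN]

Answer: 7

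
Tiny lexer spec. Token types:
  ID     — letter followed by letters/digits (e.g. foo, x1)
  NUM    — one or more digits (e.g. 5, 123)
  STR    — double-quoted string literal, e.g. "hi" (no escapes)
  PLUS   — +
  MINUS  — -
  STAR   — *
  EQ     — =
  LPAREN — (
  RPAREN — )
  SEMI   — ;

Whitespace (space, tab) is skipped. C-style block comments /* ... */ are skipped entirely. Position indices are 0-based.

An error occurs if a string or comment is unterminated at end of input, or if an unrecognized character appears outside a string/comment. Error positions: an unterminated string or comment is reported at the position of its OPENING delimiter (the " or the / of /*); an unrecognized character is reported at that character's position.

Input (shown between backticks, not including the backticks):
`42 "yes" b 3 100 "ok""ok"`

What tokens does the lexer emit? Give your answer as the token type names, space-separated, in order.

pos=0: emit NUM '42' (now at pos=2)
pos=3: enter STRING mode
pos=3: emit STR "yes" (now at pos=8)
pos=9: emit ID 'b' (now at pos=10)
pos=11: emit NUM '3' (now at pos=12)
pos=13: emit NUM '100' (now at pos=16)
pos=17: enter STRING mode
pos=17: emit STR "ok" (now at pos=21)
pos=21: enter STRING mode
pos=21: emit STR "ok" (now at pos=25)
DONE. 7 tokens: [NUM, STR, ID, NUM, NUM, STR, STR]

Answer: NUM STR ID NUM NUM STR STR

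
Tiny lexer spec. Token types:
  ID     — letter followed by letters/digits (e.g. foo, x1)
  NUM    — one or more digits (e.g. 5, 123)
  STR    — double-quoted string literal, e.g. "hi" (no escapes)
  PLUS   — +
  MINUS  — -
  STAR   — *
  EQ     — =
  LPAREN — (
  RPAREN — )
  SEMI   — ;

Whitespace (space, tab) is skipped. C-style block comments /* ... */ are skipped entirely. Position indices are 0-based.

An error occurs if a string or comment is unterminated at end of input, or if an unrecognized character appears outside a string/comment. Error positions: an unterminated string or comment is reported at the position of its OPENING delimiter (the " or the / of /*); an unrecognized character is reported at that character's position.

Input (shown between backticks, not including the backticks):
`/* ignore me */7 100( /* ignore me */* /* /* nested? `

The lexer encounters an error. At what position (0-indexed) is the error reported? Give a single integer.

pos=0: enter COMMENT mode (saw '/*')
exit COMMENT mode (now at pos=15)
pos=15: emit NUM '7' (now at pos=16)
pos=17: emit NUM '100' (now at pos=20)
pos=20: emit LPAREN '('
pos=22: enter COMMENT mode (saw '/*')
exit COMMENT mode (now at pos=37)
pos=37: emit STAR '*'
pos=39: enter COMMENT mode (saw '/*')
pos=39: ERROR — unterminated comment (reached EOF)

Answer: 39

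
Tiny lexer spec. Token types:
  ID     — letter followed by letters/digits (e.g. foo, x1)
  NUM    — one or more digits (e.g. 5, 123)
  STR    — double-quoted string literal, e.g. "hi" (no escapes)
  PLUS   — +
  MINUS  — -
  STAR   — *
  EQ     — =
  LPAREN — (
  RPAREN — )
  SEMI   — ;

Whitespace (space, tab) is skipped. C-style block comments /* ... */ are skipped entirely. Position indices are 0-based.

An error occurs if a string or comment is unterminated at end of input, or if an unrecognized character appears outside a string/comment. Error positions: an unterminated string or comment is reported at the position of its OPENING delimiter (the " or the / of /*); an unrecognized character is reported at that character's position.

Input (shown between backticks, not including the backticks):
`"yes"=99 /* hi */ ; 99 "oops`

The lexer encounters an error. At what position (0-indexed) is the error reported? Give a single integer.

pos=0: enter STRING mode
pos=0: emit STR "yes" (now at pos=5)
pos=5: emit EQ '='
pos=6: emit NUM '99' (now at pos=8)
pos=9: enter COMMENT mode (saw '/*')
exit COMMENT mode (now at pos=17)
pos=18: emit SEMI ';'
pos=20: emit NUM '99' (now at pos=22)
pos=23: enter STRING mode
pos=23: ERROR — unterminated string

Answer: 23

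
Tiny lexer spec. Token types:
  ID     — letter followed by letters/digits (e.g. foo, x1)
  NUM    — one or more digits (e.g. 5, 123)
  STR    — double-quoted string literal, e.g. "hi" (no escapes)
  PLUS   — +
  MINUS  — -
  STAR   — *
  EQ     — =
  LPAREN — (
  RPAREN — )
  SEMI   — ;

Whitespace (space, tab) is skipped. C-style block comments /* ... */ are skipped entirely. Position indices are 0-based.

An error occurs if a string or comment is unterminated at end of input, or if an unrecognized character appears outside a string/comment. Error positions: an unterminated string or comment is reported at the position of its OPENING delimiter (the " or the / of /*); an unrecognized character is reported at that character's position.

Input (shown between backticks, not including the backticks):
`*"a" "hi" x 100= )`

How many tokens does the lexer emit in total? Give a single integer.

Answer: 7

Derivation:
pos=0: emit STAR '*'
pos=1: enter STRING mode
pos=1: emit STR "a" (now at pos=4)
pos=5: enter STRING mode
pos=5: emit STR "hi" (now at pos=9)
pos=10: emit ID 'x' (now at pos=11)
pos=12: emit NUM '100' (now at pos=15)
pos=15: emit EQ '='
pos=17: emit RPAREN ')'
DONE. 7 tokens: [STAR, STR, STR, ID, NUM, EQ, RPAREN]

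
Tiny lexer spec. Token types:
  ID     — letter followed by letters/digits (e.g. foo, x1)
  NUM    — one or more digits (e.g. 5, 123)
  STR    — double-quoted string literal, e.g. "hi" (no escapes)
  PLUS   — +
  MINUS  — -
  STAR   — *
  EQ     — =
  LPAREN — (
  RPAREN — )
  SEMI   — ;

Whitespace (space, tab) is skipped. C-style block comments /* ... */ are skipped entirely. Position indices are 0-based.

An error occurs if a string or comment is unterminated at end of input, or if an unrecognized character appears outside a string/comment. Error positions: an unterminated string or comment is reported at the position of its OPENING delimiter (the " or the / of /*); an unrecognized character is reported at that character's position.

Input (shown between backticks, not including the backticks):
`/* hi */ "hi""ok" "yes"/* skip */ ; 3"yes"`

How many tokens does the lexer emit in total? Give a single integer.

Answer: 6

Derivation:
pos=0: enter COMMENT mode (saw '/*')
exit COMMENT mode (now at pos=8)
pos=9: enter STRING mode
pos=9: emit STR "hi" (now at pos=13)
pos=13: enter STRING mode
pos=13: emit STR "ok" (now at pos=17)
pos=18: enter STRING mode
pos=18: emit STR "yes" (now at pos=23)
pos=23: enter COMMENT mode (saw '/*')
exit COMMENT mode (now at pos=33)
pos=34: emit SEMI ';'
pos=36: emit NUM '3' (now at pos=37)
pos=37: enter STRING mode
pos=37: emit STR "yes" (now at pos=42)
DONE. 6 tokens: [STR, STR, STR, SEMI, NUM, STR]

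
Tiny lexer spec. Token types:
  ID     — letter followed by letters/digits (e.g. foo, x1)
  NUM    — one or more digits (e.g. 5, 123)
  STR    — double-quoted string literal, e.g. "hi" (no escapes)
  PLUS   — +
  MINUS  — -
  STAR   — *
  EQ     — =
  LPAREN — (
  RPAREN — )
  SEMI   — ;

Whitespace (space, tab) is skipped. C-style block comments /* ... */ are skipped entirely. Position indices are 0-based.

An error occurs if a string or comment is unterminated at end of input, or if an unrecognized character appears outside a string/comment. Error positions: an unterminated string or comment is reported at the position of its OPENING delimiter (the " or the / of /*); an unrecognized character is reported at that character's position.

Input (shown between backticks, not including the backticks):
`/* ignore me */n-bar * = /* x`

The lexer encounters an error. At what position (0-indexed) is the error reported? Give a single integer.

Answer: 25

Derivation:
pos=0: enter COMMENT mode (saw '/*')
exit COMMENT mode (now at pos=15)
pos=15: emit ID 'n' (now at pos=16)
pos=16: emit MINUS '-'
pos=17: emit ID 'bar' (now at pos=20)
pos=21: emit STAR '*'
pos=23: emit EQ '='
pos=25: enter COMMENT mode (saw '/*')
pos=25: ERROR — unterminated comment (reached EOF)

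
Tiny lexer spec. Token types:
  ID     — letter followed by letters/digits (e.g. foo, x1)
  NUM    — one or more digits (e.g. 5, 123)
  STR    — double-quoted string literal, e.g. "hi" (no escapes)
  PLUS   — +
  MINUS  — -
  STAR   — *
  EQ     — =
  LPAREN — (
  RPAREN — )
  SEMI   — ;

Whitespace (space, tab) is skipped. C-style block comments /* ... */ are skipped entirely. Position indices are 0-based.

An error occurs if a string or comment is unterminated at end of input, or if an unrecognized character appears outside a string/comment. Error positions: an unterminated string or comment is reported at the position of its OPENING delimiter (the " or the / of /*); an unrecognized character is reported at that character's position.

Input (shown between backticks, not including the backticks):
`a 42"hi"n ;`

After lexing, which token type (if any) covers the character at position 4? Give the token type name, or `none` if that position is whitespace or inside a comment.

pos=0: emit ID 'a' (now at pos=1)
pos=2: emit NUM '42' (now at pos=4)
pos=4: enter STRING mode
pos=4: emit STR "hi" (now at pos=8)
pos=8: emit ID 'n' (now at pos=9)
pos=10: emit SEMI ';'
DONE. 5 tokens: [ID, NUM, STR, ID, SEMI]
Position 4: char is '"' -> STR

Answer: STR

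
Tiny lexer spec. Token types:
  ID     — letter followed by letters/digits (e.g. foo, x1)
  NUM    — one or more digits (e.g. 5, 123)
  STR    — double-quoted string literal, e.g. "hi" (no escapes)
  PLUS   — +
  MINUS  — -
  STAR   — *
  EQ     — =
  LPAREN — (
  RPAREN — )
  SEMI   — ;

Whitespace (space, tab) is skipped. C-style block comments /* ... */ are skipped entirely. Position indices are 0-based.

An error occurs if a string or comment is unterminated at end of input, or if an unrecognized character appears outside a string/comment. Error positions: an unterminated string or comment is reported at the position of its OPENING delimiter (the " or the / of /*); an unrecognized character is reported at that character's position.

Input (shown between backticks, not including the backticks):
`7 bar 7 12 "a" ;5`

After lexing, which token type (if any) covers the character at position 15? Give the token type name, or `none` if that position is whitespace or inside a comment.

pos=0: emit NUM '7' (now at pos=1)
pos=2: emit ID 'bar' (now at pos=5)
pos=6: emit NUM '7' (now at pos=7)
pos=8: emit NUM '12' (now at pos=10)
pos=11: enter STRING mode
pos=11: emit STR "a" (now at pos=14)
pos=15: emit SEMI ';'
pos=16: emit NUM '5' (now at pos=17)
DONE. 7 tokens: [NUM, ID, NUM, NUM, STR, SEMI, NUM]
Position 15: char is ';' -> SEMI

Answer: SEMI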